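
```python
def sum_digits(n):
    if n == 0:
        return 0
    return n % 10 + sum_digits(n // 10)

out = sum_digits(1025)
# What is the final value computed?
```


sum_digits(1025)
= 5 + sum_digits(102)
= 5 + 2 + sum_digits(10)
= 5 + 2 + 0 + sum_digits(1)
= 5 + 2 + 0 + 1 + sum_digits(0)
= 5 + 2 + 0 + 1 + 0
= 8


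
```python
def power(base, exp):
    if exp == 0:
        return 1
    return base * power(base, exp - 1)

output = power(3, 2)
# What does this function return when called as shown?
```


power(3, 2)
= 3 * power(3, 1)
= 3 * 3 * power(3, 0)
= 3 * 3 * 1
= 9


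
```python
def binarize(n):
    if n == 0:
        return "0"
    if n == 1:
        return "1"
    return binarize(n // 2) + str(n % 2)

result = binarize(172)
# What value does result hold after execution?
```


binarize(172)
= binarize(86) + "0"
= binarize(43) + "0" + "0"
= binarize(21) + "1" + "0" + "0"
= binarize(10) + "1" + "1" + "0" + "0"
= binarize(5) + "0" + "1" + "1" + "0" + "0"
= binarize(2) + "1" + "0" + "1" + "1" + "0" + "0"
= binarize(1) + "0" + "1" + "0" + "1" + "1" + "0" + "0"
= "1" + "0" + "1" + "0" + "1" + "1" + "0" + "0"
= "10101100"


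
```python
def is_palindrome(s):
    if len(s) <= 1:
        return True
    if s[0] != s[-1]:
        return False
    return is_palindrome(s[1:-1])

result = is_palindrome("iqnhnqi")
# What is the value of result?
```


is_palindrome("iqnhnqi")
"iqnhnqi": s[0]='i' == s[-1]='i' -> is_palindrome("qnhnq")
"qnhnq": s[0]='q' == s[-1]='q' -> is_palindrome("nhn")
"nhn": s[0]='n' == s[-1]='n' -> is_palindrome("h")
"h": len <= 1 -> True
= True


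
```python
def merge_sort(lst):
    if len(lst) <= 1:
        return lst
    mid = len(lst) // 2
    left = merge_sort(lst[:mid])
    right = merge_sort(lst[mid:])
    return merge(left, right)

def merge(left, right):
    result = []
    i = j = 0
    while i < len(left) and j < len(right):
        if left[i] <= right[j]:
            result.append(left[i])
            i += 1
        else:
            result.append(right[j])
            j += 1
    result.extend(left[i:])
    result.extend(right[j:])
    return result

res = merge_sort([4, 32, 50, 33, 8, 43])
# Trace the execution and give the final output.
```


merge_sort([4, 32, 50, 33, 8, 43])
Split into [4, 32, 50] and [33, 8, 43]
Left sorted: [4, 32, 50]
Right sorted: [8, 33, 43]
Merge [4, 32, 50] and [8, 33, 43]
= [4, 8, 32, 33, 43, 50]


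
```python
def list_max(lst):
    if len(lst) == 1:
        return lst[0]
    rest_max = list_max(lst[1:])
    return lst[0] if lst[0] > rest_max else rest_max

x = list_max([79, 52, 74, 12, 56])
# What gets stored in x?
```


list_max([79, 52, 74, 12, 56])
= compare 79 with list_max([52, 74, 12, 56])
= compare 52 with list_max([74, 12, 56])
= compare 74 with list_max([12, 56])
= compare 12 with list_max([56])
Base: list_max([56]) = 56
compare 12 with 56: max = 56
compare 74 with 56: max = 74
compare 52 with 74: max = 74
compare 79 with 74: max = 79
= 79


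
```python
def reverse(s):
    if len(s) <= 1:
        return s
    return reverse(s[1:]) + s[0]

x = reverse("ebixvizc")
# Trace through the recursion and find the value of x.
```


reverse("ebixvizc")
= reverse("bixvizc") + "e"
= reverse("ixvizc") + "b" + "e"
= reverse("xvizc") + "i" + "b" + "e"
= reverse("vizc") + "x" + "i" + "b" + "e"
= reverse("izc") + "v" + "x" + "i" + "b" + "e"
= reverse("zc") + "i" + "v" + "x" + "i" + "b" + "e"
= reverse("c") + "z" + "i" + "v" + "x" + "i" + "b" + "e"
= "c" + "z" + "i" + "v" + "x" + "i" + "b" + "e"
= "czivxibe"


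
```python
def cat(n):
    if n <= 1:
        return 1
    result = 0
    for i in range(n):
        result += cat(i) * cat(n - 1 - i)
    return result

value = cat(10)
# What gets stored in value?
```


cat(10)
= sum of cat(i) * cat(10-1-i) for i in 0..9
First compute sub-values bottom-up:
  cat(0) = 1, cat(1) = 1
  cat(2) = 1*1 + 1*1 = 2
  cat(3) = 1*2 + 1*1 + 2*1 = 5
  cat(4) = 1*5 + 1*2 + 2*1 + 5*1 = 14
  cat(5) = 1*14 + 1*5 + 2*2 + 5*1 + 14*1 = 42
  cat(6) = 1*42 + 1*14 + 2*5 + 5*2 + 14*1 + 42*1 = 132
  cat(7) = 1*132 + 1*42 + 2*14 + 5*5 + 14*2 + 42*1 + 132*1 = 429
  cat(8) = 1*429 + 1*132 + 2*42 + 5*14 + 14*5 + 42*2 + 132*1 + 429*1 = 1430
  cat(9) = 1*1430 + 1*429 + 2*132 + 5*42 + 14*14 + 42*5 + 132*2 + 429*1 + 1430*1 = 4862
Now cat(10):
  cat(0)*cat(9) = 1*4862 = 4862
  cat(1)*cat(8) = 1*1430 = 1430
  cat(2)*cat(7) = 2*429 = 858
  cat(3)*cat(6) = 5*132 = 660
  cat(4)*cat(5) = 14*42 = 588
  cat(5)*cat(4) = 42*14 = 588
  cat(6)*cat(3) = 132*5 = 660
  cat(7)*cat(2) = 429*2 = 858
  cat(8)*cat(1) = 1430*1 = 1430
  cat(9)*cat(0) = 4862*1 = 4862
= 4862 + 1430 + 858 + 660 + 588 + 588 + 660 + 858 + 1430 + 4862
= 16796


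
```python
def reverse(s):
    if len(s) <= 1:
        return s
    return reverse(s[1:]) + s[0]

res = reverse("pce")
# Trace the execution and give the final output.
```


reverse("pce")
= reverse("ce") + "p"
= reverse("e") + "c" + "p"
= "e" + "c" + "p"
= "ecp"


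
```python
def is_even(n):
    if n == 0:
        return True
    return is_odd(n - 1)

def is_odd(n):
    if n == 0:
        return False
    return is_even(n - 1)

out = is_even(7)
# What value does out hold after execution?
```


is_even(7)
= is_odd(6)
= is_even(5)
= is_odd(4)
= is_even(3)
= is_odd(2)
= is_even(1)
= is_odd(0)
n == 0: return False
= False


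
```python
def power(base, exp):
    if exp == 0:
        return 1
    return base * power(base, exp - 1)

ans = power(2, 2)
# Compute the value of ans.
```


power(2, 2)
= 2 * power(2, 1)
= 2 * 2 * power(2, 0)
= 2 * 2 * 1
= 4


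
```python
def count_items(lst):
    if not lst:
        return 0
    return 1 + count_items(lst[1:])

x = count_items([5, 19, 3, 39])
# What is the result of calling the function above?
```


count_items([5, 19, 3, 39])
= 1 + count_items([19, 3, 39])
= 1 + 1 + count_items([3, 39])
= 1 + 1 + 1 + count_items([39])
= 1 + 1 + 1 + 1 + count_items([])
= 1 + 1 + 1 + 1 + 0
= 4


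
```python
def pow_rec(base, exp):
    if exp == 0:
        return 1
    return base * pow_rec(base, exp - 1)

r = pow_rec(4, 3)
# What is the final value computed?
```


pow_rec(4, 3)
= 4 * pow_rec(4, 2)
= 4 * 4 * pow_rec(4, 1)
= 4 * 4 * 4 * pow_rec(4, 0)
= 4 * 4 * 4 * 1
= 64


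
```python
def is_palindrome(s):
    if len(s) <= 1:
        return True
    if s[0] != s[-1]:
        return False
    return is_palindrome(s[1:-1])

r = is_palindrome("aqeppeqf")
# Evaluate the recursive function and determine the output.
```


is_palindrome("aqeppeqf")
"aqeppeqf": s[0]='a' != s[-1]='f' -> False
= False


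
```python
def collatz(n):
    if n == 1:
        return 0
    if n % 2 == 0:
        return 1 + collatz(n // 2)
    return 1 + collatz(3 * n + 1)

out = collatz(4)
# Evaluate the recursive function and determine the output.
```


collatz(4)
4 is even -> collatz(2)
2 is even -> collatz(1)
Reached 1 after 2 steps
= 2


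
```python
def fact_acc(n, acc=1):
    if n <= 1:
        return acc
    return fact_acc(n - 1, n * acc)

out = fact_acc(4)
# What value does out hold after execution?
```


fact_acc(4, 1)
= fact_acc(3, 4 * 1) = fact_acc(3, 4)
= fact_acc(2, 3 * 4) = fact_acc(2, 12)
= fact_acc(1, 2 * 12) = fact_acc(1, 24)
n <= 1, return acc = 24


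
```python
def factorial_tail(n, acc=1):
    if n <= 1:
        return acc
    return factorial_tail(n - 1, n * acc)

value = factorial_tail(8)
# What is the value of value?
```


factorial_tail(8, 1)
= factorial_tail(7, 8 * 1) = factorial_tail(7, 8)
= factorial_tail(6, 7 * 8) = factorial_tail(6, 56)
= factorial_tail(5, 6 * 56) = factorial_tail(5, 336)
= factorial_tail(4, 5 * 336) = factorial_tail(4, 1680)
= factorial_tail(3, 4 * 1680) = factorial_tail(3, 6720)
= factorial_tail(2, 3 * 6720) = factorial_tail(2, 20160)
= factorial_tail(1, 2 * 20160) = factorial_tail(1, 40320)
n <= 1, return acc = 40320


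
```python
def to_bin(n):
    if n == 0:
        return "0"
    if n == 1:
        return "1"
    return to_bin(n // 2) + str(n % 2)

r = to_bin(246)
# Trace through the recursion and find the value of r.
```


to_bin(246)
= to_bin(123) + "0"
= to_bin(61) + "1" + "0"
= to_bin(30) + "1" + "1" + "0"
= to_bin(15) + "0" + "1" + "1" + "0"
= to_bin(7) + "1" + "0" + "1" + "1" + "0"
= to_bin(3) + "1" + "1" + "0" + "1" + "1" + "0"
= to_bin(1) + "1" + "1" + "1" + "0" + "1" + "1" + "0"
= "1" + "1" + "1" + "1" + "0" + "1" + "1" + "0"
= "11110110"


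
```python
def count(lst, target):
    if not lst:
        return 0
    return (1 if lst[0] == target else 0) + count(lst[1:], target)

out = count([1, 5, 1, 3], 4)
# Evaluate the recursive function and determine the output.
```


count([1, 5, 1, 3], 4)
lst[0]=1 != 4: 0 + count([5, 1, 3], 4)
lst[0]=5 != 4: 0 + count([1, 3], 4)
lst[0]=1 != 4: 0 + count([3], 4)
lst[0]=3 != 4: 0 + count([], 4)
= 0


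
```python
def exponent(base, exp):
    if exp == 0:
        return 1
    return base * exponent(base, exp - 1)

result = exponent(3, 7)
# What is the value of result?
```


exponent(3, 7)
= 3 * exponent(3, 6)
= 3 * 3 * exponent(3, 5)
= 3 * 3 * 3 * exponent(3, 4)
= 3 * 3 * 3 * 3 * exponent(3, 3)
= 3 * 3 * 3 * 3 * 3 * exponent(3, 2)
= 3 * 3 * 3 * 3 * 3 * 3 * exponent(3, 1)
= 3 * 3 * 3 * 3 * 3 * 3 * 3 * exponent(3, 0)
= 3 * 3 * 3 * 3 * 3 * 3 * 3 * 1
= 2187


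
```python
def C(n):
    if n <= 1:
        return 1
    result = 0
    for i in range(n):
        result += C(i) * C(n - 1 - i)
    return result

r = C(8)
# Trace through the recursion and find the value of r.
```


C(8)
= sum of C(i) * C(8-1-i) for i in 0..7
First compute sub-values bottom-up:
  C(0) = 1, C(1) = 1
  C(2) = 1*1 + 1*1 = 2
  C(3) = 1*2 + 1*1 + 2*1 = 5
  C(4) = 1*5 + 1*2 + 2*1 + 5*1 = 14
  C(5) = 1*14 + 1*5 + 2*2 + 5*1 + 14*1 = 42
  C(6) = 1*42 + 1*14 + 2*5 + 5*2 + 14*1 + 42*1 = 132
  C(7) = 1*132 + 1*42 + 2*14 + 5*5 + 14*2 + 42*1 + 132*1 = 429
Now C(8):
  C(0)*C(7) = 1*429 = 429
  C(1)*C(6) = 1*132 = 132
  C(2)*C(5) = 2*42 = 84
  C(3)*C(4) = 5*14 = 70
  C(4)*C(3) = 14*5 = 70
  C(5)*C(2) = 42*2 = 84
  C(6)*C(1) = 132*1 = 132
  C(7)*C(0) = 429*1 = 429
= 429 + 132 + 84 + 70 + 70 + 84 + 132 + 429
= 1430


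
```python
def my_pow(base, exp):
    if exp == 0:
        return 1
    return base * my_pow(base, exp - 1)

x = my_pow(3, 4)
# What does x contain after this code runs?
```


my_pow(3, 4)
= 3 * my_pow(3, 3)
= 3 * 3 * my_pow(3, 2)
= 3 * 3 * 3 * my_pow(3, 1)
= 3 * 3 * 3 * 3 * my_pow(3, 0)
= 3 * 3 * 3 * 3 * 1
= 81


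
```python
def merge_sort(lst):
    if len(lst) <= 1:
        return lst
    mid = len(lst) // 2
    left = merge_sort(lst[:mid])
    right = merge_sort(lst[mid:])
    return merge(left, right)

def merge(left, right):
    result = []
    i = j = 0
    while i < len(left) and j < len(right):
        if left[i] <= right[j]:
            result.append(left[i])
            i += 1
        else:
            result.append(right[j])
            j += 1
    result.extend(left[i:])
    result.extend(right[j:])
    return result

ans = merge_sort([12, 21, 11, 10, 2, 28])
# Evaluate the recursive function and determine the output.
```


merge_sort([12, 21, 11, 10, 2, 28])
Split into [12, 21, 11] and [10, 2, 28]
Left sorted: [11, 12, 21]
Right sorted: [2, 10, 28]
Merge [11, 12, 21] and [2, 10, 28]
= [2, 10, 11, 12, 21, 28]


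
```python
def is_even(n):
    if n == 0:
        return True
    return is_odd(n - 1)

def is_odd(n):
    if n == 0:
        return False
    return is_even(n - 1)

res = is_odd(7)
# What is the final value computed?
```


is_odd(7)
= is_even(6)
= is_odd(5)
= is_even(4)
= is_odd(3)
= is_even(2)
= is_odd(1)
= is_even(0)
n == 0: return True
= True


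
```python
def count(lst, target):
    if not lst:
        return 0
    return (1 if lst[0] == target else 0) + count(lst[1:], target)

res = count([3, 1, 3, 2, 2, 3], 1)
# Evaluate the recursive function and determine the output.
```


count([3, 1, 3, 2, 2, 3], 1)
lst[0]=3 != 1: 0 + count([1, 3, 2, 2, 3], 1)
lst[0]=1 == 1: 1 + count([3, 2, 2, 3], 1)
lst[0]=3 != 1: 0 + count([2, 2, 3], 1)
lst[0]=2 != 1: 0 + count([2, 3], 1)
lst[0]=2 != 1: 0 + count([3], 1)
lst[0]=3 != 1: 0 + count([], 1)
= 1


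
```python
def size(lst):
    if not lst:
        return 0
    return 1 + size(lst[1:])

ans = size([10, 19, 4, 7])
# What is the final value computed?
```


size([10, 19, 4, 7])
= 1 + size([19, 4, 7])
= 1 + 1 + size([4, 7])
= 1 + 1 + 1 + size([7])
= 1 + 1 + 1 + 1 + size([])
= 1 + 1 + 1 + 1 + 0
= 4


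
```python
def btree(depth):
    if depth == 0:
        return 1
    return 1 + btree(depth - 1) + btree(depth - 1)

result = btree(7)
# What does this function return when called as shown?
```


btree(7)
= 1 + btree(6) + btree(6)
= 1 + 2 * btree(6)
btree(k) = 2^(k+1) - 1
btree(0) = 1
btree(1) = 3
btree(2) = 7
btree(3) = 15
btree(4) = 31
btree(7) = 2^8 - 1 = 255


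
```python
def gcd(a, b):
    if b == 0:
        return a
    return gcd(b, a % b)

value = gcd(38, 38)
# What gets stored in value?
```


gcd(38, 38)
= gcd(38, 38 % 38) = gcd(38, 0)
b == 0, return a = 38


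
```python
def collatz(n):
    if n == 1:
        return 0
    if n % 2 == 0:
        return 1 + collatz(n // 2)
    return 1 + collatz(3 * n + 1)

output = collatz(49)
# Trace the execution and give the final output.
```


collatz(49)
49 is odd -> 3*49+1 = 148 -> collatz(148)
148 is even -> collatz(74)
74 is even -> collatz(37)
37 is odd -> 3*37+1 = 112 -> collatz(112)
112 is even -> collatz(56)
56 is even -> collatz(28)
28 is even -> collatz(14)
14 is even -> collatz(7)
7 is odd -> 3*7+1 = 22 -> collatz(22)
22 is even -> collatz(11)
11 is odd -> 3*11+1 = 34 -> collatz(34)
34 is even -> collatz(17)
17 is odd -> 3*17+1 = 52 -> collatz(52)
52 is even -> collatz(26)
26 is even -> collatz(13)
13 is odd -> 3*13+1 = 40 -> collatz(40)
40 is even -> collatz(20)
20 is even -> collatz(10)
10 is even -> collatz(5)
5 is odd -> 3*5+1 = 16 -> collatz(16)
16 is even -> collatz(8)
8 is even -> collatz(4)
4 is even -> collatz(2)
2 is even -> collatz(1)
Reached 1 after 24 steps
= 24


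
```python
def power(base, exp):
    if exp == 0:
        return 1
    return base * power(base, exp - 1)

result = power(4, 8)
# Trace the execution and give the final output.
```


power(4, 8)
= 4 * power(4, 7)
= 4 * 4 * power(4, 6)
= 4 * 4 * 4 * power(4, 5)
= 4 * 4 * 4 * 4 * power(4, 4)
= 4 * 4 * 4 * 4 * 4 * power(4, 3)
= 4 * 4 * 4 * 4 * 4 * 4 * power(4, 2)
= 4 * 4 * 4 * 4 * 4 * 4 * 4 * power(4, 1)
= 4 * 4 * 4 * 4 * 4 * 4 * 4 * 4 * power(4, 0)
= 4 * 4 * 4 * 4 * 4 * 4 * 4 * 4 * 1
= 65536


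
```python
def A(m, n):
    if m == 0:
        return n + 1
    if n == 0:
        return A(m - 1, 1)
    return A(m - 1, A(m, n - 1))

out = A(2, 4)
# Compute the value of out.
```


A(2, 4)
= A(1, A(2, 3))
First compute A(2, 3) = 9
= A(1, 9)
= 11


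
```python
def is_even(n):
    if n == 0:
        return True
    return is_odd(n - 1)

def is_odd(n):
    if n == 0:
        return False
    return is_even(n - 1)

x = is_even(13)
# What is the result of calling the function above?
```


is_even(13)
= is_odd(12)
= is_even(11)
= is_odd(10)
= is_even(9)
= is_odd(8)
= is_even(7)
= is_odd(6)
= is_even(5)
= is_odd(4)
= is_even(3)
= is_odd(2)
= is_even(1)
= is_odd(0)
n == 0: return False
= False


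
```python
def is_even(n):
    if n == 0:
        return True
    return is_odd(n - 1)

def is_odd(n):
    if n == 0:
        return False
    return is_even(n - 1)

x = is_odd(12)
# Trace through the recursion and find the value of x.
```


is_odd(12)
= is_even(11)
= is_odd(10)
= is_even(9)
= is_odd(8)
= is_even(7)
= is_odd(6)
= is_even(5)
= is_odd(4)
= is_even(3)
= is_odd(2)
= is_even(1)
= is_odd(0)
n == 0: return False
= False


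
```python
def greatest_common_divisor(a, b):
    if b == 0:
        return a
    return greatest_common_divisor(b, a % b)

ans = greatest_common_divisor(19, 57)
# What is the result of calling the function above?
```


greatest_common_divisor(19, 57)
= greatest_common_divisor(57, 19 % 57) = greatest_common_divisor(57, 19)
= greatest_common_divisor(19, 57 % 19) = greatest_common_divisor(19, 0)
b == 0, return a = 19


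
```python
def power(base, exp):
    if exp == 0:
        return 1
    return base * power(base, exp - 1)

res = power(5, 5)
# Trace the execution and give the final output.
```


power(5, 5)
= 5 * power(5, 4)
= 5 * 5 * power(5, 3)
= 5 * 5 * 5 * power(5, 2)
= 5 * 5 * 5 * 5 * power(5, 1)
= 5 * 5 * 5 * 5 * 5 * power(5, 0)
= 5 * 5 * 5 * 5 * 5 * 1
= 3125


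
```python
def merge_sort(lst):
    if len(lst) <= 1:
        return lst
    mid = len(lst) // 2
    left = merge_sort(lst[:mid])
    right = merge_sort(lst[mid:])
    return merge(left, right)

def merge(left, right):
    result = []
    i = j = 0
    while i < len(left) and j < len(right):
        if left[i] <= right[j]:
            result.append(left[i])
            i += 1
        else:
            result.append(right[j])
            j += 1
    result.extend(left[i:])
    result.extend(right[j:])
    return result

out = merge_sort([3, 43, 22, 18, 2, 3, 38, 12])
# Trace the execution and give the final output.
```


merge_sort([3, 43, 22, 18, 2, 3, 38, 12])
Split into [3, 43, 22, 18] and [2, 3, 38, 12]
Left sorted: [3, 18, 22, 43]
Right sorted: [2, 3, 12, 38]
Merge [3, 18, 22, 43] and [2, 3, 12, 38]
= [2, 3, 3, 12, 18, 22, 38, 43]


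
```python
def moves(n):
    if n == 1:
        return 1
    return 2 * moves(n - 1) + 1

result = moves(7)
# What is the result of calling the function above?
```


moves(7)
= 2 * moves(6) + 1
= 2 * (2 * moves(5) + 1) + 1
= 2 * (2 * (2 * moves(4) + 1) + 1) + 1
= 2 * (2 * (2 * (2 * moves(3) + 1) + 1) + 1) + 1
= 2 * (2 * (2 * (2 * (2 * moves(2) + 1) + 1) + 1) + 1) + 1
= 2 * (2 * (2 * (2 * (2 * (2 * moves(1) + 1) + 1) + 1) + 1) + 1) + 1
Now compute bottom-up:
moves(1) = 1
moves(2) = 2 * 1 + 1 = 3
moves(3) = 2 * 3 + 1 = 7
moves(4) = 2 * 7 + 1 = 15
moves(5) = 2 * 15 + 1 = 31
moves(6) = 2 * 31 + 1 = 63
moves(7) = 2 * 63 + 1 = 127
= 127


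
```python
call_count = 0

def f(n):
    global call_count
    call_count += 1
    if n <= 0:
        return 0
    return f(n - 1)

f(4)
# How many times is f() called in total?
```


f(4) calls f(3) calls ... calls f(0)
Total calls: 4 + 1 (for base case) = 5


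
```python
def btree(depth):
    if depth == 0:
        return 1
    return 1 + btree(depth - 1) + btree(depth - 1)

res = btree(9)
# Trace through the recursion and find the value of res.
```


btree(9)
= 1 + btree(8) + btree(8)
= 1 + 2 * btree(8)
btree(k) = 2^(k+1) - 1
btree(0) = 1
btree(1) = 3
btree(2) = 7
btree(3) = 15
btree(4) = 31
btree(9) = 2^10 - 1 = 1023


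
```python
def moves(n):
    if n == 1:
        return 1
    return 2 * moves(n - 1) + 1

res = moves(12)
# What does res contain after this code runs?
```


moves(12)
= 2 * moves(11) + 1
= 2 * (2 * moves(10) + 1) + 1
= 2 * (2 * (2 * moves(9) + 1) + 1) + 1
= 2 * (2 * (2 * (2 * moves(8) + 1) + 1) + 1) + 1
= 2 * (2 * (2 * (2 * (2 * moves(7) + 1) + 1) + 1) + 1) + 1
= 2 * (2 * (2 * (2 * (2 * (2 * moves(6) + 1) + 1) + 1) + 1) + 1) + 1
= 2 * (2 * (2 * (2 * (2 * (2 * (2 * moves(5) + 1) + 1) + 1) + 1) + 1) + 1) + 1
= 2 * (2 * (2 * (2 * (2 * (2 * (2 * (2 * moves(4) + 1) + 1) + 1) + 1) + 1) + 1) + 1) + 1
= 2 * (2 * (2 * (2 * (2 * (2 * (2 * (2 * (2 * moves(3) + 1) + 1) + 1) + 1) + 1) + 1) + 1) + 1) + 1
= 2 * (2 * (2 * (2 * (2 * (2 * (2 * (2 * (2 * (2 * moves(2) + 1) + 1) + 1) + 1) + 1) + 1) + 1) + 1) + 1) + 1
= 2 * (2 * (2 * (2 * (2 * (2 * (2 * (2 * (2 * (2 * (2 * moves(1) + 1) + 1) + 1) + 1) + 1) + 1) + 1) + 1) + 1) + 1) + 1
Now compute bottom-up:
moves(1) = 1
moves(2) = 2 * 1 + 1 = 3
moves(3) = 2 * 3 + 1 = 7
moves(4) = 2 * 7 + 1 = 15
moves(5) = 2 * 15 + 1 = 31
moves(6) = 2 * 31 + 1 = 63
moves(7) = 2 * 63 + 1 = 127
moves(8) = 2 * 127 + 1 = 255
moves(9) = 2 * 255 + 1 = 511
moves(10) = 2 * 511 + 1 = 1023
moves(11) = 2 * 1023 + 1 = 2047
moves(12) = 2 * 2047 + 1 = 4095
= 4095


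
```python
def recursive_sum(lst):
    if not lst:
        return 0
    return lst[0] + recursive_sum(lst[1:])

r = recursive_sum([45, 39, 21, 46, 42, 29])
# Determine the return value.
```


recursive_sum([45, 39, 21, 46, 42, 29])
= 45 + recursive_sum([39, 21, 46, 42, 29])
= 45 + 39 + recursive_sum([21, 46, 42, 29])
= 45 + 39 + 21 + recursive_sum([46, 42, 29])
= 45 + 39 + 21 + 46 + recursive_sum([42, 29])
= 45 + 39 + 21 + 46 + 42 + recursive_sum([29])
= 45 + 39 + 21 + 46 + 42 + 29 + recursive_sum([])
= 45 + 39 + 21 + 46 + 42 + 29 + 0
= 222


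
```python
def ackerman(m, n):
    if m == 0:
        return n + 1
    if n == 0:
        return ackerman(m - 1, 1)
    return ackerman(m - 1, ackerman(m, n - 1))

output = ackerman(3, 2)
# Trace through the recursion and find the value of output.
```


ackerman(3, 2)
= ackerman(2, ackerman(3, 1))
First compute ackerman(3, 1) = 13
= ackerman(2, 13)
= 29


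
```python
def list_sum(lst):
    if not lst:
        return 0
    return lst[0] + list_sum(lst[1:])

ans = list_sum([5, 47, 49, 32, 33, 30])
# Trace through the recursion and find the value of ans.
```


list_sum([5, 47, 49, 32, 33, 30])
= 5 + list_sum([47, 49, 32, 33, 30])
= 5 + 47 + list_sum([49, 32, 33, 30])
= 5 + 47 + 49 + list_sum([32, 33, 30])
= 5 + 47 + 49 + 32 + list_sum([33, 30])
= 5 + 47 + 49 + 32 + 33 + list_sum([30])
= 5 + 47 + 49 + 32 + 33 + 30 + list_sum([])
= 5 + 47 + 49 + 32 + 33 + 30 + 0
= 196


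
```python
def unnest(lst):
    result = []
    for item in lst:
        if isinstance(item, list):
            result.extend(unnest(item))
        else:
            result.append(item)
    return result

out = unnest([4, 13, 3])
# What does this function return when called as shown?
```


unnest([4, 13, 3])
Processing each element:
  4 is not a list -> append 4
  13 is not a list -> append 13
  3 is not a list -> append 3
= [4, 13, 3]


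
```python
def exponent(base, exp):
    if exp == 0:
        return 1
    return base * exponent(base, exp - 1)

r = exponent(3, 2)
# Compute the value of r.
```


exponent(3, 2)
= 3 * exponent(3, 1)
= 3 * 3 * exponent(3, 0)
= 3 * 3 * 1
= 9


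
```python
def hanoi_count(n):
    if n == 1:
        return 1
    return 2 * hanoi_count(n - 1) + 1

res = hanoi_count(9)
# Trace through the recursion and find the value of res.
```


hanoi_count(9)
= 2 * hanoi_count(8) + 1
= 2 * (2 * hanoi_count(7) + 1) + 1
= 2 * (2 * (2 * hanoi_count(6) + 1) + 1) + 1
= 2 * (2 * (2 * (2 * hanoi_count(5) + 1) + 1) + 1) + 1
= 2 * (2 * (2 * (2 * (2 * hanoi_count(4) + 1) + 1) + 1) + 1) + 1
= 2 * (2 * (2 * (2 * (2 * (2 * hanoi_count(3) + 1) + 1) + 1) + 1) + 1) + 1
= 2 * (2 * (2 * (2 * (2 * (2 * (2 * hanoi_count(2) + 1) + 1) + 1) + 1) + 1) + 1) + 1
= 2 * (2 * (2 * (2 * (2 * (2 * (2 * (2 * hanoi_count(1) + 1) + 1) + 1) + 1) + 1) + 1) + 1) + 1
Now compute bottom-up:
hanoi_count(1) = 1
hanoi_count(2) = 2 * 1 + 1 = 3
hanoi_count(3) = 2 * 3 + 1 = 7
hanoi_count(4) = 2 * 7 + 1 = 15
hanoi_count(5) = 2 * 15 + 1 = 31
hanoi_count(6) = 2 * 31 + 1 = 63
hanoi_count(7) = 2 * 63 + 1 = 127
hanoi_count(8) = 2 * 127 + 1 = 255
hanoi_count(9) = 2 * 255 + 1 = 511
= 511


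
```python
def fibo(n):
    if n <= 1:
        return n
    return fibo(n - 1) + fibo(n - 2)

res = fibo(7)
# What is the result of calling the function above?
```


fibo(7)
= fibo(6) + fibo(5)
= (fibo(5) + fibo(4)) + fibo(5)
Computing bottom-up: fibo(0)=0, fibo(1)=1, fibo(2)=1, fibo(3)=2, fibo(4)=3, fibo(5)=5, fibo(6)=8, fibo(7)=13
= 13


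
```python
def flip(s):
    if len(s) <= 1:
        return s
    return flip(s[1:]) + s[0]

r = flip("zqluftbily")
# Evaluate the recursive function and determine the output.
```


flip("zqluftbily")
= flip("qluftbily") + "z"
= flip("luftbily") + "q" + "z"
= flip("uftbily") + "l" + "q" + "z"
= flip("ftbily") + "u" + "l" + "q" + "z"
= flip("tbily") + "f" + "u" + "l" + "q" + "z"
= flip("bily") + "t" + "f" + "u" + "l" + "q" + "z"
= flip("ily") + "b" + "t" + "f" + "u" + "l" + "q" + "z"
= flip("ly") + "i" + "b" + "t" + "f" + "u" + "l" + "q" + "z"
= flip("y") + "l" + "i" + "b" + "t" + "f" + "u" + "l" + "q" + "z"
= "y" + "l" + "i" + "b" + "t" + "f" + "u" + "l" + "q" + "z"
= "ylibtfulqz"


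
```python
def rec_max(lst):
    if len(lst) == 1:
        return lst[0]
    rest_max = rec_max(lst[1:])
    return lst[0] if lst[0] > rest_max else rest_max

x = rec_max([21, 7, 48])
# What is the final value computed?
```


rec_max([21, 7, 48])
= compare 21 with rec_max([7, 48])
= compare 7 with rec_max([48])
Base: rec_max([48]) = 48
compare 7 with 48: max = 48
compare 21 with 48: max = 48
= 48


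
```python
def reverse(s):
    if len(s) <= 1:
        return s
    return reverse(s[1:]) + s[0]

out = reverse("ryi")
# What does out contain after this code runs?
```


reverse("ryi")
= reverse("yi") + "r"
= reverse("i") + "y" + "r"
= "i" + "y" + "r"
= "iyr"


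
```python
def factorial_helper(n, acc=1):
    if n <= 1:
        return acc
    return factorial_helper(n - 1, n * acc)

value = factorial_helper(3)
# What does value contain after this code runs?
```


factorial_helper(3, 1)
= factorial_helper(2, 3 * 1) = factorial_helper(2, 3)
= factorial_helper(1, 2 * 3) = factorial_helper(1, 6)
n <= 1, return acc = 6


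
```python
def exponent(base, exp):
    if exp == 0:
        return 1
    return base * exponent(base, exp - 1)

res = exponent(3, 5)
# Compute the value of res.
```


exponent(3, 5)
= 3 * exponent(3, 4)
= 3 * 3 * exponent(3, 3)
= 3 * 3 * 3 * exponent(3, 2)
= 3 * 3 * 3 * 3 * exponent(3, 1)
= 3 * 3 * 3 * 3 * 3 * exponent(3, 0)
= 3 * 3 * 3 * 3 * 3 * 1
= 243


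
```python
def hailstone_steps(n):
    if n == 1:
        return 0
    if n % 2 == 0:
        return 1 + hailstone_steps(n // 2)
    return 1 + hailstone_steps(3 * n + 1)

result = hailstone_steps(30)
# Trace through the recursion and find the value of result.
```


hailstone_steps(30)
30 is even -> hailstone_steps(15)
15 is odd -> 3*15+1 = 46 -> hailstone_steps(46)
46 is even -> hailstone_steps(23)
23 is odd -> 3*23+1 = 70 -> hailstone_steps(70)
70 is even -> hailstone_steps(35)
35 is odd -> 3*35+1 = 106 -> hailstone_steps(106)
106 is even -> hailstone_steps(53)
53 is odd -> 3*53+1 = 160 -> hailstone_steps(160)
160 is even -> hailstone_steps(80)
80 is even -> hailstone_steps(40)
40 is even -> hailstone_steps(20)
20 is even -> hailstone_steps(10)
10 is even -> hailstone_steps(5)
5 is odd -> 3*5+1 = 16 -> hailstone_steps(16)
16 is even -> hailstone_steps(8)
8 is even -> hailstone_steps(4)
4 is even -> hailstone_steps(2)
2 is even -> hailstone_steps(1)
Reached 1 after 18 steps
= 18


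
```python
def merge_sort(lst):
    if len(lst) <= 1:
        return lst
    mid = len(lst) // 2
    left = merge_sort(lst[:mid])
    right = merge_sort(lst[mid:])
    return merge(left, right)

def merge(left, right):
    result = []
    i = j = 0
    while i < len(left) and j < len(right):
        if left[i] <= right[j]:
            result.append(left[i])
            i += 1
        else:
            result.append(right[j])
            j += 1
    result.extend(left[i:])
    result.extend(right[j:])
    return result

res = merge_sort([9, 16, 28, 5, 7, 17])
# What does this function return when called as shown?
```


merge_sort([9, 16, 28, 5, 7, 17])
Split into [9, 16, 28] and [5, 7, 17]
Left sorted: [9, 16, 28]
Right sorted: [5, 7, 17]
Merge [9, 16, 28] and [5, 7, 17]
= [5, 7, 9, 16, 17, 28]


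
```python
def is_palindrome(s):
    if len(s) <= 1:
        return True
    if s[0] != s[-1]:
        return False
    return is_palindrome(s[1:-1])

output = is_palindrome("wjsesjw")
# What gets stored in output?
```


is_palindrome("wjsesjw")
"wjsesjw": s[0]='w' == s[-1]='w' -> is_palindrome("jsesj")
"jsesj": s[0]='j' == s[-1]='j' -> is_palindrome("ses")
"ses": s[0]='s' == s[-1]='s' -> is_palindrome("e")
"e": len <= 1 -> True
= True


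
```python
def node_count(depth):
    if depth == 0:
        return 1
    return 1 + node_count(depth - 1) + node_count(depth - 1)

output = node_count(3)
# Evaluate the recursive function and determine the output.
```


node_count(3)
= 1 + node_count(2) + node_count(2)
= 1 + 2 * node_count(2)
node_count(k) = 2^(k+1) - 1
node_count(0) = 1
node_count(1) = 3
node_count(2) = 7
node_count(3) = 15
node_count(3) = 2^4 - 1 = 15


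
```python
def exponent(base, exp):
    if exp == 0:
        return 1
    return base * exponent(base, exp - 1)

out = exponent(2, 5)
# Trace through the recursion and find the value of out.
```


exponent(2, 5)
= 2 * exponent(2, 4)
= 2 * 2 * exponent(2, 3)
= 2 * 2 * 2 * exponent(2, 2)
= 2 * 2 * 2 * 2 * exponent(2, 1)
= 2 * 2 * 2 * 2 * 2 * exponent(2, 0)
= 2 * 2 * 2 * 2 * 2 * 1
= 32


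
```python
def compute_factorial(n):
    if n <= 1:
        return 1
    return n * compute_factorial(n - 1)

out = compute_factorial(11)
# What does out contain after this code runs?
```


compute_factorial(11)
= 11 * compute_factorial(10)
= 11 * 10 * compute_factorial(9)
= 11 * 10 * 9 * compute_factorial(8)
= 11 * 10 * 9 * 8 * compute_factorial(7)
= 11 * 10 * 9 * 8 * 7 * compute_factorial(6)
= 11 * 10 * 9 * 8 * 7 * 6 * compute_factorial(5)
= 11 * 10 * 9 * 8 * 7 * 6 * 5 * compute_factorial(4)
= 11 * 10 * 9 * 8 * 7 * 6 * 5 * 4 * compute_factorial(3)
= 11 * 10 * 9 * 8 * 7 * 6 * 5 * 4 * 3 * compute_factorial(2)
= 11 * 10 * 9 * 8 * 7 * 6 * 5 * 4 * 3 * 2 * compute_factorial(1)
= 11 * 10 * 9 * 8 * 7 * 6 * 5 * 4 * 3 * 2 * 1
= 39916800


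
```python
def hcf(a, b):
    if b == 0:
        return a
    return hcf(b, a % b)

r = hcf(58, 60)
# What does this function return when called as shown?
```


hcf(58, 60)
= hcf(60, 58 % 60) = hcf(60, 58)
= hcf(58, 60 % 58) = hcf(58, 2)
= hcf(2, 58 % 2) = hcf(2, 0)
b == 0, return a = 2


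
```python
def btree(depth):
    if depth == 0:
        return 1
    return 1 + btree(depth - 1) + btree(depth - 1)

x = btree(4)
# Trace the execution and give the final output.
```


btree(4)
= 1 + btree(3) + btree(3)
= 1 + 2 * btree(3)
btree(k) = 2^(k+1) - 1
btree(0) = 1
btree(1) = 3
btree(2) = 7
btree(3) = 15
btree(4) = 31
btree(4) = 2^5 - 1 = 31


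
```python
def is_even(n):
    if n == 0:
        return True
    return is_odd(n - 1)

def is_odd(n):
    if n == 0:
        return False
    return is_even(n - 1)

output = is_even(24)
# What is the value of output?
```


is_even(24)
= is_odd(23)
= is_even(22)
= is_odd(21)
= is_even(20)
= is_odd(19)
= is_even(18)
= is_odd(17)
= is_even(16)
= is_odd(15)
= is_even(14)
= is_odd(13)
= is_even(12)
= is_odd(11)
= is_even(10)
= is_odd(9)
= is_even(8)
= is_odd(7)
= is_even(6)
= is_odd(5)
= is_even(4)
= is_odd(3)
= is_even(2)
= is_odd(1)
= is_even(0)
n == 0: return True
= True


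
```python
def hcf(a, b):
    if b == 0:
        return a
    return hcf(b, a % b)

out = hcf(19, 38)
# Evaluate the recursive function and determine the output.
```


hcf(19, 38)
= hcf(38, 19 % 38) = hcf(38, 19)
= hcf(19, 38 % 19) = hcf(19, 0)
b == 0, return a = 19


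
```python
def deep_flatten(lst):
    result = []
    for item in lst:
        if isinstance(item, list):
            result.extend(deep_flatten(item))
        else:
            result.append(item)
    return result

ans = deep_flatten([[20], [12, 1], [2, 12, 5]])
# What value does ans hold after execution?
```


deep_flatten([[20], [12, 1], [2, 12, 5]])
Processing each element:
  [20] is a list -> deep_flatten recursively -> [20]
  [12, 1] is a list -> deep_flatten recursively -> [12, 1]
  [2, 12, 5] is a list -> deep_flatten recursively -> [2, 12, 5]
= [20, 12, 1, 2, 12, 5]


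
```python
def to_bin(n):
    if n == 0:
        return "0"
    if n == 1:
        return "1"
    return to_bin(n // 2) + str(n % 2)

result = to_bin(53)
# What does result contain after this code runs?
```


to_bin(53)
= to_bin(26) + "1"
= to_bin(13) + "0" + "1"
= to_bin(6) + "1" + "0" + "1"
= to_bin(3) + "0" + "1" + "0" + "1"
= to_bin(1) + "1" + "0" + "1" + "0" + "1"
= "1" + "1" + "0" + "1" + "0" + "1"
= "110101"


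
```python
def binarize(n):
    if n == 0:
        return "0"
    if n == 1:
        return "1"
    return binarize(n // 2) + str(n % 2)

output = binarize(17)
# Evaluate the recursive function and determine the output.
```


binarize(17)
= binarize(8) + "1"
= binarize(4) + "0" + "1"
= binarize(2) + "0" + "0" + "1"
= binarize(1) + "0" + "0" + "0" + "1"
= "1" + "0" + "0" + "0" + "1"
= "10001"


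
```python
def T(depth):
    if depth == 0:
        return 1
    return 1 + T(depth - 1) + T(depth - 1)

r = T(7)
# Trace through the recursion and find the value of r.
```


T(7)
= 1 + T(6) + T(6)
= 1 + 2 * T(6)
T(k) = 2^(k+1) - 1
T(0) = 1
T(1) = 3
T(2) = 7
T(3) = 15
T(4) = 31
T(7) = 2^8 - 1 = 255


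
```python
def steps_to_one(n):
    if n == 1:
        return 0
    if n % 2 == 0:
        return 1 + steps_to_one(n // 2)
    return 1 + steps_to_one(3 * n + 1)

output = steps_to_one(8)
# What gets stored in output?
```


steps_to_one(8)
8 is even -> steps_to_one(4)
4 is even -> steps_to_one(2)
2 is even -> steps_to_one(1)
Reached 1 after 3 steps
= 3


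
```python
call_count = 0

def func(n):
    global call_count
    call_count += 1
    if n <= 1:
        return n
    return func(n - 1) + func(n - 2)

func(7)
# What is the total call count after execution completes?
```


func(7) calls func(6) and func(5); each non-base call branches into two more.
Let C(k) = total number of calls made by func(k), including the call to func(k) itself.
Base cases: C(0) = 1, C(1) = 1
Recurrence: C(k) = 1 + C(k-1) + C(k-2)
  C(2) = 1 + C(1) + C(0) = 1 + 1 + 1 = 3
  C(3) = 1 + C(2) + C(1) = 1 + 3 + 1 = 5
  C(4) = 1 + C(3) + C(2) = 1 + 5 + 3 = 9
  C(5) = 1 + C(4) + C(3) = 1 + 9 + 5 = 15
  C(6) = 1 + C(5) + C(4) = 1 + 15 + 9 = 25
  C(7) = 1 + C(6) + C(5) = 1 + 25 + 15 = 41
Total calls = C(7) = 41


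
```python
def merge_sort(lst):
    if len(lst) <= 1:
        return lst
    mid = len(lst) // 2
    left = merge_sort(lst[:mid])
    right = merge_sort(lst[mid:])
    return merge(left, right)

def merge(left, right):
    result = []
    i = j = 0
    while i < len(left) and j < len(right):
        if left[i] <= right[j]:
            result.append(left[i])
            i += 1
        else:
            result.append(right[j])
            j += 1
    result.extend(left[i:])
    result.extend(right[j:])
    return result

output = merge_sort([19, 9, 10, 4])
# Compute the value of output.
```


merge_sort([19, 9, 10, 4])
Split into [19, 9] and [10, 4]
Left sorted: [9, 19]
Right sorted: [4, 10]
Merge [9, 19] and [4, 10]
= [4, 9, 10, 19]


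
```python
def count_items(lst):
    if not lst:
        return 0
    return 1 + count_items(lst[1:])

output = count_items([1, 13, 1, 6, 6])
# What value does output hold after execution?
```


count_items([1, 13, 1, 6, 6])
= 1 + count_items([13, 1, 6, 6])
= 1 + 1 + count_items([1, 6, 6])
= 1 + 1 + 1 + count_items([6, 6])
= 1 + 1 + 1 + 1 + count_items([6])
= 1 + 1 + 1 + 1 + 1 + count_items([])
= 1 + 1 + 1 + 1 + 1 + 0
= 5


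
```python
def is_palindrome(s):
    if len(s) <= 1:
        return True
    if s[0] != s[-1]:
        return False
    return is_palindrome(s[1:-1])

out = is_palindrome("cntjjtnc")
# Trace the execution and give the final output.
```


is_palindrome("cntjjtnc")
"cntjjtnc": s[0]='c' == s[-1]='c' -> is_palindrome("ntjjtn")
"ntjjtn": s[0]='n' == s[-1]='n' -> is_palindrome("tjjt")
"tjjt": s[0]='t' == s[-1]='t' -> is_palindrome("jj")
"jj": s[0]='j' == s[-1]='j' -> is_palindrome("")
"": len <= 1 -> True
= True


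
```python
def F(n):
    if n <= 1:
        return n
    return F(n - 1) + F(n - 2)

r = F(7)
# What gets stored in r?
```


F(7)
= F(6) + F(5)
= (F(5) + F(4)) + F(5)
Computing bottom-up: F(0)=0, F(1)=1, F(2)=1, F(3)=2, F(4)=3, F(5)=5, F(6)=8, F(7)=13
= 13


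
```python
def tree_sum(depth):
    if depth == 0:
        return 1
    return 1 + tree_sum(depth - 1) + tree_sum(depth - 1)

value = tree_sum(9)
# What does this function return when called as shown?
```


tree_sum(9)
= 1 + tree_sum(8) + tree_sum(8)
= 1 + 2 * tree_sum(8)
tree_sum(k) = 2^(k+1) - 1
tree_sum(0) = 1
tree_sum(1) = 3
tree_sum(2) = 7
tree_sum(3) = 15
tree_sum(4) = 31
tree_sum(9) = 2^10 - 1 = 1023


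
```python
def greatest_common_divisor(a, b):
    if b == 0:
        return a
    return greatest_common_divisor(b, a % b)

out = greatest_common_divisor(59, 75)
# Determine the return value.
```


greatest_common_divisor(59, 75)
= greatest_common_divisor(75, 59 % 75) = greatest_common_divisor(75, 59)
= greatest_common_divisor(59, 75 % 59) = greatest_common_divisor(59, 16)
= greatest_common_divisor(16, 59 % 16) = greatest_common_divisor(16, 11)
= greatest_common_divisor(11, 16 % 11) = greatest_common_divisor(11, 5)
= greatest_common_divisor(5, 11 % 5) = greatest_common_divisor(5, 1)
= greatest_common_divisor(1, 5 % 1) = greatest_common_divisor(1, 0)
b == 0, return a = 1


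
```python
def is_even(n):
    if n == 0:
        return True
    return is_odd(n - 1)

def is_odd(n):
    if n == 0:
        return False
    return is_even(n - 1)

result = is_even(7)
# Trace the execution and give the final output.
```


is_even(7)
= is_odd(6)
= is_even(5)
= is_odd(4)
= is_even(3)
= is_odd(2)
= is_even(1)
= is_odd(0)
n == 0: return False
= False


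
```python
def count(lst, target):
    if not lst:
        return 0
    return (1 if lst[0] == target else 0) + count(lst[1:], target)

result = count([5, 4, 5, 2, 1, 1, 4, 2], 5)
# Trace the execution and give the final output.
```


count([5, 4, 5, 2, 1, 1, 4, 2], 5)
lst[0]=5 == 5: 1 + count([4, 5, 2, 1, 1, 4, 2], 5)
lst[0]=4 != 5: 0 + count([5, 2, 1, 1, 4, 2], 5)
lst[0]=5 == 5: 1 + count([2, 1, 1, 4, 2], 5)
lst[0]=2 != 5: 0 + count([1, 1, 4, 2], 5)
lst[0]=1 != 5: 0 + count([1, 4, 2], 5)
lst[0]=1 != 5: 0 + count([4, 2], 5)
lst[0]=4 != 5: 0 + count([2], 5)
lst[0]=2 != 5: 0 + count([], 5)
= 2


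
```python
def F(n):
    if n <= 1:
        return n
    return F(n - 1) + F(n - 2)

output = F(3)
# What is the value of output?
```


F(3)
= F(2) + F(1)
Computing bottom-up: F(0)=0, F(1)=1, F(2)=1, F(3)=2
= 2


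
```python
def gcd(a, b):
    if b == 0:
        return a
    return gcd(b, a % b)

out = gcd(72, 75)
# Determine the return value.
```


gcd(72, 75)
= gcd(75, 72 % 75) = gcd(75, 72)
= gcd(72, 75 % 72) = gcd(72, 3)
= gcd(3, 72 % 3) = gcd(3, 0)
b == 0, return a = 3


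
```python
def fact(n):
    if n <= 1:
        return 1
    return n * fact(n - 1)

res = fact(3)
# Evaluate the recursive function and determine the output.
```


fact(3)
= 3 * fact(2)
= 3 * 2 * fact(1)
= 3 * 2 * 1
= 6


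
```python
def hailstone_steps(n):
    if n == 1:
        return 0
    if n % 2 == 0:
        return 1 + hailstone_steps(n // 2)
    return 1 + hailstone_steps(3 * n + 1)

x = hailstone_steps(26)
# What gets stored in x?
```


hailstone_steps(26)
26 is even -> hailstone_steps(13)
13 is odd -> 3*13+1 = 40 -> hailstone_steps(40)
40 is even -> hailstone_steps(20)
20 is even -> hailstone_steps(10)
10 is even -> hailstone_steps(5)
5 is odd -> 3*5+1 = 16 -> hailstone_steps(16)
16 is even -> hailstone_steps(8)
8 is even -> hailstone_steps(4)
4 is even -> hailstone_steps(2)
2 is even -> hailstone_steps(1)
Reached 1 after 10 steps
= 10


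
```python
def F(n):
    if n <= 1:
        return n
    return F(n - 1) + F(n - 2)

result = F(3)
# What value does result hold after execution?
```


F(3)
= F(2) + F(1)
Computing bottom-up: F(0)=0, F(1)=1, F(2)=1, F(3)=2
= 2


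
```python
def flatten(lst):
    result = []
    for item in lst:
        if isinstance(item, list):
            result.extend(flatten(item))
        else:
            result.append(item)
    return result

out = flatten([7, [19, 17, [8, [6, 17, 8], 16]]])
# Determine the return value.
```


flatten([7, [19, 17, [8, [6, 17, 8], 16]]])
Processing each element:
  7 is not a list -> append 7
  [19, 17, [8, [6, 17, 8], 16]] is a list -> flatten recursively -> [19, 17, 8, 6, 17, 8, 16]
= [7, 19, 17, 8, 6, 17, 8, 16]


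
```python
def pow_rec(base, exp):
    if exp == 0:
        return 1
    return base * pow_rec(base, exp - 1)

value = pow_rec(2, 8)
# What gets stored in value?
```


pow_rec(2, 8)
= 2 * pow_rec(2, 7)
= 2 * 2 * pow_rec(2, 6)
= 2 * 2 * 2 * pow_rec(2, 5)
= 2 * 2 * 2 * 2 * pow_rec(2, 4)
= 2 * 2 * 2 * 2 * 2 * pow_rec(2, 3)
= 2 * 2 * 2 * 2 * 2 * 2 * pow_rec(2, 2)
= 2 * 2 * 2 * 2 * 2 * 2 * 2 * pow_rec(2, 1)
= 2 * 2 * 2 * 2 * 2 * 2 * 2 * 2 * pow_rec(2, 0)
= 2 * 2 * 2 * 2 * 2 * 2 * 2 * 2 * 1
= 256
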